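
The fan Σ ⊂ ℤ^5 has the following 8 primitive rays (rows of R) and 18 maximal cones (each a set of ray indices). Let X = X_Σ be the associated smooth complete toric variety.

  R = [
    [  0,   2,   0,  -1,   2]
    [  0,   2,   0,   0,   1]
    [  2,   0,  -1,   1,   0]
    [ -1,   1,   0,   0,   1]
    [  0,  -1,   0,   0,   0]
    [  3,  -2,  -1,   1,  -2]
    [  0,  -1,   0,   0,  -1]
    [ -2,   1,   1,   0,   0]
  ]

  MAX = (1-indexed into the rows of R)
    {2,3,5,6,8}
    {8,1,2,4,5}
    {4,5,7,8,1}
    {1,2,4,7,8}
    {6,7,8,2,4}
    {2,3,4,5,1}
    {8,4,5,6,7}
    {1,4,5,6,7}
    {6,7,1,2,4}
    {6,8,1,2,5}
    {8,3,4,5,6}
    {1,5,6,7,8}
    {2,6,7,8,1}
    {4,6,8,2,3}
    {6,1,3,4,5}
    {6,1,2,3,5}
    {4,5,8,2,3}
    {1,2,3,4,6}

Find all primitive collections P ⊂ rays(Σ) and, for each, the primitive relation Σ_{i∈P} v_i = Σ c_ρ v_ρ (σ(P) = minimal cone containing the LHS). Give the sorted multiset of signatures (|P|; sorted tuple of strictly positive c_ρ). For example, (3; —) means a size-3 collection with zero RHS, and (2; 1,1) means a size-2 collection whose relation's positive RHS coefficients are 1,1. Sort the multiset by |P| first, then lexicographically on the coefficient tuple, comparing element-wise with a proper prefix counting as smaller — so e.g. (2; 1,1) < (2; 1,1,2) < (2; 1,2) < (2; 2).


The 5 primitive collections of Σ (r=8, n=5):

  {3,7}:  v_{3} + v_{7} = v_{4} + v_{6} ; sig = (2; 1,1)
  {2,5,7}:  v_{2} + v_{5} + v_{7} = 0 ; sig = (3; —)
  {1,3,8}:  v_{1} + v_{3} + v_{8} = 2·v_{2} + v_{5} ; sig = (3; 1,2)
  {1,4,6,8}:  v_{1} + v_{4} + v_{6} + v_{8} = v_{2} ; sig = (4; 1)
  {2,4,5,6}:  v_{2} + v_{4} + v_{5} + v_{6} = v_{3} ; sig = (4; 1)

Hence PRS(X_Σ) =
    |P|=2: 1 collection, coeffs (1,1)
    |P|=3: 2 collections, coeffs (), (1,2)
    |P|=4: 2 collections, coeffs (1), (1)


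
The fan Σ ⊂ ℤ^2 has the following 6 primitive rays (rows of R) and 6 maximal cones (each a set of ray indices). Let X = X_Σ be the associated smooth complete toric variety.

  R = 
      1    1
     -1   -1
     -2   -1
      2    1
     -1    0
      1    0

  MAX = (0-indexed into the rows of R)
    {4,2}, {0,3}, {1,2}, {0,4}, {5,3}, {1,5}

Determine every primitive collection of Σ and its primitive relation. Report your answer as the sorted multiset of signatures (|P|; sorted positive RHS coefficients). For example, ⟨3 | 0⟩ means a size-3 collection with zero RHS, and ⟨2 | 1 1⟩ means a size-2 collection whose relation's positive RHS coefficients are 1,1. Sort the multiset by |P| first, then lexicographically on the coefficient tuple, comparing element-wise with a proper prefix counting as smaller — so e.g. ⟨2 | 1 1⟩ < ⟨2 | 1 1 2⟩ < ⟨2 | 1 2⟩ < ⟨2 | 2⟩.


Δ(Σ) — 6 vertices, 9 min non-faces:

  {0,1}:  v_{0} + v_{1} = 0 — sig = ⟨2 | 0⟩
  {2,3}:  v_{2} + v_{3} = 0 — sig = ⟨2 | 0⟩
  {4,5}:  v_{4} + v_{5} = 0 — sig = ⟨2 | 0⟩
  {0,2}:  v_{0} + v_{2} = v_{4} — sig = ⟨2 | 1⟩
  {0,5}:  v_{0} + v_{5} = v_{3} — sig = ⟨2 | 1⟩
  {1,3}:  v_{1} + v_{3} = v_{5} — sig = ⟨2 | 1⟩
  {1,4}:  v_{1} + v_{4} = v_{2} — sig = ⟨2 | 1⟩
  {2,5}:  v_{2} + v_{5} = v_{1} — sig = ⟨2 | 1⟩
  {3,4}:  v_{3} + v_{4} = v_{0} — sig = ⟨2 | 1⟩

so the primitive-relation signature multiset is
[⟨2 | 0⟩, ⟨2 | 0⟩, ⟨2 | 0⟩, ⟨2 | 1⟩, ⟨2 | 1⟩, ⟨2 | 1⟩, ⟨2 | 1⟩, ⟨2 | 1⟩, ⟨2 | 1⟩]


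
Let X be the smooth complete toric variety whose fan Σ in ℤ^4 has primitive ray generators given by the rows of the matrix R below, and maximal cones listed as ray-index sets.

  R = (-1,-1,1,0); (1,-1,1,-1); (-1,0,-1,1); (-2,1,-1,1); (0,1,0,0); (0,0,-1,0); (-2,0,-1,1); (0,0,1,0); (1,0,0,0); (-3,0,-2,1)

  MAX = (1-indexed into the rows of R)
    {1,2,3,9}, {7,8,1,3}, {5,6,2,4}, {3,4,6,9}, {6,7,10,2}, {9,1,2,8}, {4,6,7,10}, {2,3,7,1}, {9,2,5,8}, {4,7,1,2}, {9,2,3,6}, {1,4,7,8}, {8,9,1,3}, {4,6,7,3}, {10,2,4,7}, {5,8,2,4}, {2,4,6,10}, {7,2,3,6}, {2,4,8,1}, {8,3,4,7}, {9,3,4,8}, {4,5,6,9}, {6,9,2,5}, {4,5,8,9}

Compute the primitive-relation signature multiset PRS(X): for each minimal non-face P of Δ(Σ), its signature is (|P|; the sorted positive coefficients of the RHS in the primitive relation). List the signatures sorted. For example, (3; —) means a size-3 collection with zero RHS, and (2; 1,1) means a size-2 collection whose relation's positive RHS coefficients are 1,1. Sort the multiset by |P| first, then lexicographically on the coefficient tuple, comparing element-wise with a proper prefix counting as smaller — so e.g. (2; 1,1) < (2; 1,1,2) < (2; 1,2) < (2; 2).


The 18 primitive collections of Σ (r=10, n=4):

  P = {6,8}:  v_{6} + v_{8} = 0  ⇒ sig = (2; —)
  P = {5,7}:  v_{5} + v_{7} = v_{4}  ⇒ sig = (2; 1)
  P = {7,9}:  v_{7} + v_{9} = v_{3}  ⇒ sig = (2; 1)
  P = {1,6}:  v_{1} + v_{6} = v_{2} + v_{7}  ⇒ sig = (2; 1,1)
  P = {3,5}:  v_{3} + v_{5} = v_{4} + v_{9}  ⇒ sig = (2; 1,1)
  P = {9,10}:  v_{9} + v_{10} = v_{6} + v_{7}  ⇒ sig = (2; 1,1)
  P = {1,5}:  v_{1} + v_{5} = v_{2} + v_{4} + v_{8}  ⇒ sig = (2; 1,1,1)
  P = {8,10}:  v_{8} + v_{10} = v_{2} + v_{4} + v_{7}  ⇒ sig = (2; 1,1,1)
  P = {5,10}:  v_{5} + v_{10} = v_{2} + 2·v_{4} + v_{6}  ⇒ sig = (2; 1,1,2)
  P = {3,10}:  v_{3} + v_{10} = v_{6} + 2·v_{7}  ⇒ sig = (2; 1,2)
  P = {1,10}:  v_{1} + v_{10} = 2·v_{2} + v_{4} + 2·v_{7}  ⇒ sig = (2; 1,2,2)
  P = {2,4,9}:  v_{2} + v_{4} + v_{9} = 0  ⇒ sig = (3; —)
  P = {2,3,4}:  v_{2} + v_{3} + v_{4} = v_{7}  ⇒ sig = (3; 1)
  P = {2,7,8}:  v_{2} + v_{7} + v_{8} = v_{1}  ⇒ sig = (3; 1)
  P = {1,4,9}:  v_{1} + v_{4} + v_{9} = v_{7} + v_{8}  ⇒ sig = (3; 1,1)
  P = {2,3,8}:  v_{2} + v_{3} + v_{8} = v_{1} + v_{9}  ⇒ sig = (3; 1,1)
  P = {1,3,4}:  v_{1} + v_{3} + v_{4} = 2·v_{7} + v_{8}  ⇒ sig = (3; 1,2)
  P = {2,4,6,7}:  v_{2} + v_{4} + v_{6} + v_{7} = v_{10}  ⇒ sig = (4; 1)

Sorted signature multiset PRS(X):
    (2; —)
    (2; 1)
    (2; 1)
    (2; 1,1)
    (2; 1,1)
    (2; 1,1)
    (2; 1,1,1)
    (2; 1,1,1)
    (2; 1,1,2)
    (2; 1,2)
    (2; 1,2,2)
    (3; —)
    (3; 1)
    (3; 1)
    (3; 1,1)
    (3; 1,1)
    (3; 1,2)
    (4; 1)


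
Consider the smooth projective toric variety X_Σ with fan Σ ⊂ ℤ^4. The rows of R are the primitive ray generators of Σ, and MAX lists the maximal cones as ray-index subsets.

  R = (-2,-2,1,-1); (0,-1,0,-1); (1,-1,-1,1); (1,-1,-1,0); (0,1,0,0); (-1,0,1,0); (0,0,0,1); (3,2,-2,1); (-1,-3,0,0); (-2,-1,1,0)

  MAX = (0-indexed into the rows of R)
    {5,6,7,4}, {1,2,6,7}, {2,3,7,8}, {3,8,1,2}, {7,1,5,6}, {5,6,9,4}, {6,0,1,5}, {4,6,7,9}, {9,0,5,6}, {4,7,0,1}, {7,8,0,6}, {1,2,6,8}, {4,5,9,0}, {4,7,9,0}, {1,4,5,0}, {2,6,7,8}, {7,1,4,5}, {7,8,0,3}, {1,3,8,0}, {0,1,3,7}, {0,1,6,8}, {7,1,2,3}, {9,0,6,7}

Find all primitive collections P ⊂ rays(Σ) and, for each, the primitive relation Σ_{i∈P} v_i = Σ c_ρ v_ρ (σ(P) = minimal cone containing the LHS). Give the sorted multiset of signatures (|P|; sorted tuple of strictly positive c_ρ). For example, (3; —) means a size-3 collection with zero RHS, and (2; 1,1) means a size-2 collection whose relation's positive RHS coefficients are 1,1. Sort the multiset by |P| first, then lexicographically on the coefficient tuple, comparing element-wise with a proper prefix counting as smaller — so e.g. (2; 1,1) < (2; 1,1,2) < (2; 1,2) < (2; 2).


18 minimal non-faces of Δ(Σ) (on 10 rays):

  P={0,2}:  v_{0} + v_{2} = v_{8}  ⟹  sig = (2; 1)
  P={1,9}:  v_{1} + v_{9} = v_{0}  ⟹  sig = (2; 1)
  P={3,6}:  v_{3} + v_{6} = v_{2}  ⟹  sig = (2; 1)
  P={3,4}:  v_{3} + v_{4} = v_{0} + v_{7}  ⟹  sig = (2; 1,1)
  P={3,5}:  v_{3} + v_{5} = v_{1} + v_{6}  ⟹  sig = (2; 1,1)
  P={2,4}:  v_{2} + v_{4} = v_{0} + v_{6} + v_{7}  ⟹  sig = (2; 1,1,1)
  P={3,9}:  v_{3} + v_{9} = 2·v_{0} + v_{6} + v_{7}  ⟹  sig = (2; 1,1,2)
  P={4,8}:  v_{4} + v_{8} = 2·v_{0} + v_{6} + v_{7}  ⟹  sig = (2; 1,1,2)
  P={5,8}:  v_{5} + v_{8} = v_{0} + v_{1} + 2·v_{6}  ⟹  sig = (2; 1,1,2)
  P={2,5}:  v_{2} + v_{5} = v_{1} + 2·v_{6}  ⟹  sig = (2; 1,2)
  P={2,9}:  v_{2} + v_{9} = 2·v_{0} + 2·v_{6} + v_{7}  ⟹  sig = (2; 1,2,2)
  P={8,9}:  v_{8} + v_{9} = 3·v_{0} + 2·v_{6} + v_{7}  ⟹  sig = (2; 1,2,3)
  P={0,5,7}:  v_{0} + v_{5} + v_{7} = 0  ⟹  sig = (3; —)
  P={1,4,6}:  v_{1} + v_{4} + v_{6} = 0  ⟹  sig = (3; —)
  P={0,4,6}:  v_{0} + v_{4} + v_{6} = v_{9}  ⟹  sig = (3; 1)
  P={5,7,9}:  v_{5} + v_{7} + v_{9} = v_{4} + v_{6}  ⟹  sig = (3; 1,1)
  P={1,7,8}:  v_{1} + v_{7} + v_{8} = 2·v_{3}  ⟹  sig = (3; 2)
  P={0,1,6,7}:  v_{0} + v_{1} + v_{6} + v_{7} = v_{3}  ⟹  sig = (4; 1)

Sorted signature multiset PRS(X):
    (2; 1)
    (2; 1)
    (2; 1)
    (2; 1,1)
    (2; 1,1)
    (2; 1,1,1)
    (2; 1,1,2)
    (2; 1,1,2)
    (2; 1,1,2)
    (2; 1,2)
    (2; 1,2,2)
    (2; 1,2,3)
    (3; —)
    (3; —)
    (3; 1)
    (3; 1,1)
    (3; 2)
    (4; 1)


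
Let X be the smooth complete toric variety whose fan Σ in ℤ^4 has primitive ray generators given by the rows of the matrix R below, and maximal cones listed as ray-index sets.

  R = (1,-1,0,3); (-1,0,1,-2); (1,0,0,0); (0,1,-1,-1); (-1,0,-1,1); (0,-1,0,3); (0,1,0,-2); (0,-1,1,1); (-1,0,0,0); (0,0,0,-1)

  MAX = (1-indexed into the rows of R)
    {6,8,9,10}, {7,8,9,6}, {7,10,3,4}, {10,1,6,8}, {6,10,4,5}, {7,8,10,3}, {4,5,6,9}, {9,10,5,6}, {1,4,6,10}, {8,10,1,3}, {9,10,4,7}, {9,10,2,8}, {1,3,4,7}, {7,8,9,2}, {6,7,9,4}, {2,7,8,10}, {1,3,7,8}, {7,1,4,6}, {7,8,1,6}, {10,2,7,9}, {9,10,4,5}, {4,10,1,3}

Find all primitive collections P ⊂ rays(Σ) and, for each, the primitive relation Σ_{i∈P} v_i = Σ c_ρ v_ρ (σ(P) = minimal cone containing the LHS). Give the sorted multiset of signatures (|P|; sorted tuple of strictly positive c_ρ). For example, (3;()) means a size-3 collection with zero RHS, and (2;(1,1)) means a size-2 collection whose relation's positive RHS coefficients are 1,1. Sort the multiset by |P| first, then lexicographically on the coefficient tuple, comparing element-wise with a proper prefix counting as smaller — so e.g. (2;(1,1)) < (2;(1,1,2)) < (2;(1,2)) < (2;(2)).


Primitive collections (17):

  P={3,9}:  v_{3} + v_{9} = 0  →  sig = (2;())
  P={4,8}:  v_{4} + v_{8} = 0  →  sig = (2;())
  P={1,2}:  v_{1} + v_{2} = v_{8}  →  sig = (2;(1))
  P={1,9}:  v_{1} + v_{9} = v_{6}  →  sig = (2;(1))
  P={3,6}:  v_{3} + v_{6} = v_{1}  →  sig = (2;(1))
  P={2,6}:  v_{2} + v_{6} = v_{8} + v_{9}  →  sig = (2;(1,1))
  P={5,7}:  v_{5} + v_{7} = v_{4} + v_{9}  →  sig = (2;(1,1))
  P={2,3}:  v_{2} + v_{3} = v_{7} + v_{8} + v_{10}  →  sig = (2;(1,1,1))
  P={2,4}:  v_{2} + v_{4} = v_{7} + v_{9} + v_{10}  →  sig = (2;(1,1,1))
  P={3,5}:  v_{3} + v_{5} = v_{4} + v_{6} + v_{10}  →  sig = (2;(1,1,1))
  P={5,8}:  v_{5} + v_{8} = v_{6} + v_{9} + v_{10}  →  sig = (2;(1,1,1))
  P={1,5}:  v_{1} + v_{5} = v_{4} + 2·v_{6} + v_{10}  →  sig = (2;(1,1,2))
  P={2,5}:  v_{2} + v_{5} = 2·v_{9} + v_{10}  →  sig = (2;(1,2))
  P={6,7,10}:  v_{6} + v_{7} + v_{10} = 0  →  sig = (3;())
  P={1,7,10}:  v_{1} + v_{7} + v_{10} = v_{3}  →  sig = (3;(1))
  P={4,6,9,10}:  v_{4} + v_{6} + v_{9} + v_{10} = v_{5}  →  sig = (4;(1))
  P={7,8,9,10}:  v_{7} + v_{8} + v_{9} + v_{10} = v_{2}  →  sig = (4;(1))

Sorted signature multiset PRS(X):
[(2;()), (2;()), (2;(1)), (2;(1)), (2;(1)), (2;(1,1)), (2;(1,1)), (2;(1,1,1)), (2;(1,1,1)), (2;(1,1,1)), (2;(1,1,1)), (2;(1,1,2)), (2;(1,2)), (3;()), (3;(1)), (4;(1)), (4;(1))]


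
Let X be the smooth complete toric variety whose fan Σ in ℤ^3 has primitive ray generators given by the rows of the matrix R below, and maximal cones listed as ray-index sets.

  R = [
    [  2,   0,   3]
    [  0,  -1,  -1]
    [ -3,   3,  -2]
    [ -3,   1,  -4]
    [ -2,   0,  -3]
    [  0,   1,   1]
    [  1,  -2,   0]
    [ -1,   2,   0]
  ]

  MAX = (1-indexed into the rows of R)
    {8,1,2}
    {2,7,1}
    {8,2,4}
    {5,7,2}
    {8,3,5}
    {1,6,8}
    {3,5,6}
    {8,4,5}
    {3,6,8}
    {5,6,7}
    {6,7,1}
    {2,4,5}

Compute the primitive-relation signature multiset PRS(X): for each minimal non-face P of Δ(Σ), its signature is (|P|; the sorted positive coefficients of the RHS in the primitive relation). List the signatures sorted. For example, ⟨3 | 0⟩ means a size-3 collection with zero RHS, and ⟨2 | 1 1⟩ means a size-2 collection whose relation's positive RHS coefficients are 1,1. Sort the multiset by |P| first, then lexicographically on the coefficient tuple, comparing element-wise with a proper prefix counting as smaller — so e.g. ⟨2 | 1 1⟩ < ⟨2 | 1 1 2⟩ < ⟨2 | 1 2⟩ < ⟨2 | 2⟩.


|primitive collections| = 12. Relations:

  {1,5}:  v_{1} + v_{5} = 0  ⇒ sig = ⟨2 | 0⟩
  {2,6}:  v_{2} + v_{6} = 0  ⇒ sig = ⟨2 | 0⟩
  {7,8}:  v_{7} + v_{8} = 0  ⇒ sig = ⟨2 | 0⟩
  {1,3}:  v_{1} + v_{3} = v_{6} + v_{8}  ⇒ sig = ⟨2 | 1 1⟩
  {1,4}:  v_{1} + v_{4} = v_{2} + v_{8}  ⇒ sig = ⟨2 | 1 1⟩
  {2,3}:  v_{2} + v_{3} = v_{5} + v_{8}  ⇒ sig = ⟨2 | 1 1⟩
  {3,7}:  v_{3} + v_{7} = v_{5} + v_{6}  ⇒ sig = ⟨2 | 1 1⟩
  {4,6}:  v_{4} + v_{6} = v_{5} + v_{8}  ⇒ sig = ⟨2 | 1 1⟩
  {4,7}:  v_{4} + v_{7} = v_{2} + v_{5}  ⇒ sig = ⟨2 | 1 1⟩
  {3,4}:  v_{3} + v_{4} = 2·v_{5} + 2·v_{8}  ⇒ sig = ⟨2 | 2 2⟩
  {2,5,8}:  v_{2} + v_{5} + v_{8} = v_{4}  ⇒ sig = ⟨3 | 1⟩
  {5,6,8}:  v_{5} + v_{6} + v_{8} = v_{3}  ⇒ sig = ⟨3 | 1⟩

so the primitive-relation signature multiset is
{ ⟨2 | 0⟩ ×3,  ⟨2 | 1 1⟩ ×6,  ⟨2 | 2 2⟩,  ⟨3 | 1⟩ ×2 }


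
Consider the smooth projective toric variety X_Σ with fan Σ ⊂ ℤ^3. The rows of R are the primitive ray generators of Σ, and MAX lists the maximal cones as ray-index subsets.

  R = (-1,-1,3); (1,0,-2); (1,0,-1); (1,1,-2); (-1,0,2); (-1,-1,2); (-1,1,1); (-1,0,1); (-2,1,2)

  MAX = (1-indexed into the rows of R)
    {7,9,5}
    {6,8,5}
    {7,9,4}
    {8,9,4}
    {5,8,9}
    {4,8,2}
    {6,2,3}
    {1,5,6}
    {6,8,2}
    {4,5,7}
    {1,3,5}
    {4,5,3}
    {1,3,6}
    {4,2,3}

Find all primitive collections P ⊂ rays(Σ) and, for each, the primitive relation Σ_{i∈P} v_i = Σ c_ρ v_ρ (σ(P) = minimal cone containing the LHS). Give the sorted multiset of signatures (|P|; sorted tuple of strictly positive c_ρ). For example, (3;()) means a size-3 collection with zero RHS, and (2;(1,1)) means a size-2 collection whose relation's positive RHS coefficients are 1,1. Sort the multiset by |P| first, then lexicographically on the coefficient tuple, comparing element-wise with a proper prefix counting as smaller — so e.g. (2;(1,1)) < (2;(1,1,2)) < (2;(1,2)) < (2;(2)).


Δ(Σ) — 9 vertices, 18 min non-faces:

  • {2,5}:  v_{2} + v_{5} = 0  ⟹  sig = (2;())
  • {3,8}:  v_{3} + v_{8} = 0  ⟹  sig = (2;())
  • {4,6}:  v_{4} + v_{6} = 0  ⟹  sig = (2;())
  • {3,9}:  v_{3} + v_{9} = v_{7}  ⟹  sig = (2;(1))
  • {7,8}:  v_{7} + v_{8} = v_{9}  ⟹  sig = (2;(1))
  • {1,2}:  v_{1} + v_{2} = v_{3} + v_{6}  ⟹  sig = (2;(1,1))
  • {1,4}:  v_{1} + v_{4} = v_{3} + v_{5}  ⟹  sig = (2;(1,1))
  • {1,8}:  v_{1} + v_{8} = v_{5} + v_{6}  ⟹  sig = (2;(1,1))
  • {2,7}:  v_{2} + v_{7} = v_{4} + v_{8}  ⟹  sig = (2;(1,1))
  • {3,7}:  v_{3} + v_{7} = v_{4} + v_{5}  ⟹  sig = (2;(1,1))
  • {6,7}:  v_{6} + v_{7} = v_{5} + v_{8}  ⟹  sig = (2;(1,1))
  • {1,9}:  v_{1} + v_{9} = 2·v_{5} + v_{8}  ⟹  sig = (2;(1,2))
  • {2,9}:  v_{2} + v_{9} = v_{4} + 2·v_{8}  ⟹  sig = (2;(1,2))
  • {6,9}:  v_{6} + v_{9} = v_{5} + 2·v_{8}  ⟹  sig = (2;(1,2))
  • {1,7}:  v_{1} + v_{7} = 2·v_{5}  ⟹  sig = (2;(2))
  • {3,5,6}:  v_{3} + v_{5} + v_{6} = v_{1}  ⟹  sig = (3;(1))
  • {4,5,8}:  v_{4} + v_{5} + v_{8} = v_{7}  ⟹  sig = (3;(1))
  • {4,5,9}:  v_{4} + v_{5} + v_{9} = 2·v_{7}  ⟹  sig = (3;(2))

Hence PRS(X_Σ) =
    |P|=2: 15 collections, coeffs (), (), (), (1), (1), (1,1), (1,1), (1,1), (1,1), (1,1), (1,1), (1,2), (1,2), (1,2), (2)
    |P|=3: 3 collections, coeffs (1), (1), (2)


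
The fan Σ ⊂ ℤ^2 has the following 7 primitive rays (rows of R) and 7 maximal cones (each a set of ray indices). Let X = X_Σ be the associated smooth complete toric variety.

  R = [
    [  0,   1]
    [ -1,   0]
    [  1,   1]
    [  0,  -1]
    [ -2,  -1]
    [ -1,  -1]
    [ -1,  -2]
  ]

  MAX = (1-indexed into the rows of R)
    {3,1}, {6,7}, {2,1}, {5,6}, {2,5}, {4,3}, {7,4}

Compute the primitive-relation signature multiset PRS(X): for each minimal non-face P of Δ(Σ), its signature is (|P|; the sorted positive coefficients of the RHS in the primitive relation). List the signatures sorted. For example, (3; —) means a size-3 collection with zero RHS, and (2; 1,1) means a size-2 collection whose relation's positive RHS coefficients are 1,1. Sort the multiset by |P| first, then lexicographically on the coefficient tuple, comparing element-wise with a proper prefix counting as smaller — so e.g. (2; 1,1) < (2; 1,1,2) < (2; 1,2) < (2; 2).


Σ has 14 primitive collections:

  P={1,4}:  v_{1} + v_{4} = 0  so sig = (2; —)
  P={3,6}:  v_{3} + v_{6} = 0  so sig = (2; —)
  P={1,6}:  v_{1} + v_{6} = v_{2}  so sig = (2; 1)
  P={1,7}:  v_{1} + v_{7} = v_{6}  so sig = (2; 1)
  P={2,3}:  v_{2} + v_{3} = v_{1}  so sig = (2; 1)
  P={2,4}:  v_{2} + v_{4} = v_{6}  so sig = (2; 1)
  P={2,6}:  v_{2} + v_{6} = v_{5}  so sig = (2; 1)
  P={3,5}:  v_{3} + v_{5} = v_{2}  so sig = (2; 1)
  P={3,7}:  v_{3} + v_{7} = v_{4}  so sig = (2; 1)
  P={4,6}:  v_{4} + v_{6} = v_{7}  so sig = (2; 1)
  P={1,5}:  v_{1} + v_{5} = 2·v_{2}  so sig = (2; 2)
  P={2,7}:  v_{2} + v_{7} = 2·v_{6}  so sig = (2; 2)
  P={4,5}:  v_{4} + v_{5} = 2·v_{6}  so sig = (2; 2)
  P={5,7}:  v_{5} + v_{7} = 3·v_{6}  so sig = (2; 3)

Signatures (|P|; sorted positive RHS coefficients), sorted:
{ (2; —) ×2,  (2; 1) ×8,  (2; 2) ×3,  (2; 3) }


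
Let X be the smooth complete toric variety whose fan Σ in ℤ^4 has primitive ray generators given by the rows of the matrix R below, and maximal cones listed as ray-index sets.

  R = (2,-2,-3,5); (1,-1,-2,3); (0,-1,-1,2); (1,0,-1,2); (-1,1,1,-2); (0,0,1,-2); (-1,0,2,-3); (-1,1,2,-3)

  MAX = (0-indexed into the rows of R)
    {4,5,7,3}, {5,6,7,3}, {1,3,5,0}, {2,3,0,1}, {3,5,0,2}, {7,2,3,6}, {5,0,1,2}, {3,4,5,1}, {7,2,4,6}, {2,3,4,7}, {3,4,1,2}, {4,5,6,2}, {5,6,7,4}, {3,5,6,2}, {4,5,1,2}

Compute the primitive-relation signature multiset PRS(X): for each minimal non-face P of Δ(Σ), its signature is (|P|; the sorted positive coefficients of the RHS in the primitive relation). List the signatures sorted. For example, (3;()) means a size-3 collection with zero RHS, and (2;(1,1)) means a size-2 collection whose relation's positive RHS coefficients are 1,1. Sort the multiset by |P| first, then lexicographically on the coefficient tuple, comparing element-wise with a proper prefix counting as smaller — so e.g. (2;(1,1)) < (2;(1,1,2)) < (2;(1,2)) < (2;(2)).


|primitive collections| = 9. Relations:

  P = {1,7}:  v_{1} + v_{7} = 0  →  sig = (2;())
  P = {0,4}:  v_{0} + v_{4} = v_{1}  →  sig = (2;(1))
  P = {1,6}:  v_{1} + v_{6} = v_{2} + v_{5}  →  sig = (2;(1,1))
  P = {0,7}:  v_{0} + v_{7} = v_{2} + v_{3} + v_{5}  →  sig = (2;(1,1,1))
  P = {0,6}:  v_{0} + v_{6} = 2·v_{2} + v_{3} + 2·v_{5}  →  sig = (2;(1,2,2))
  P = {2,5,7}:  v_{2} + v_{5} + v_{7} = v_{6}  →  sig = (3;(1))
  P = {3,4,6}:  v_{3} + v_{4} + v_{6} = v_{7}  →  sig = (3;(1))
  P = {2,3,4,5}:  v_{2} + v_{3} + v_{4} + v_{5} = 0  →  sig = (4;())
  P = {1,2,3,5}:  v_{1} + v_{2} + v_{3} + v_{5} = v_{0}  →  sig = (4;(1))

Hence PRS(X_Σ) =
{ (2;()),  (2;(1)),  (2;(1,1)),  (2;(1,1,1)),  (2;(1,2,2)),  (3;(1)) ×2,  (4;()),  (4;(1)) }


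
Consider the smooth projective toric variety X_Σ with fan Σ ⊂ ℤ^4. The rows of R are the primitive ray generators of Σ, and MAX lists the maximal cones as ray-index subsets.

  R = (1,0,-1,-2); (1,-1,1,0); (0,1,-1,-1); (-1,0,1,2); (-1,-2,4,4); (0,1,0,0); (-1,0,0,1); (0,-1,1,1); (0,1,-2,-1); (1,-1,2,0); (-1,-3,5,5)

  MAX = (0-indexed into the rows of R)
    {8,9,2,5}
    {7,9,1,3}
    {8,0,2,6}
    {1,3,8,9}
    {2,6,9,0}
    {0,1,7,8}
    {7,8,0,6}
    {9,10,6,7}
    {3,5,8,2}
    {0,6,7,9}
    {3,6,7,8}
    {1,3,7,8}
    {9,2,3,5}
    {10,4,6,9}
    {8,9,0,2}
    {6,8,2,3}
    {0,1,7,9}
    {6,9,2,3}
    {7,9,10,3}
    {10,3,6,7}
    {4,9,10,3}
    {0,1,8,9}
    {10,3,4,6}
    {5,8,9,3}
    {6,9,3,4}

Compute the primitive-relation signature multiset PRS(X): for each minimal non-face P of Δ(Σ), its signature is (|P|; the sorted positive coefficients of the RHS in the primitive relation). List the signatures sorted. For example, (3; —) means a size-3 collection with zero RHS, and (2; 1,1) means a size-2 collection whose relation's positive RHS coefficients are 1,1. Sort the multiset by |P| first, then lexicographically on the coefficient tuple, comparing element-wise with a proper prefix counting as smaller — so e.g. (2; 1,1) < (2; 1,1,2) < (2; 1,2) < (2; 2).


Minimal non-faces — 24 found among 11 rays, 25 max cones:

  P={0,3}:  v_{0} + v_{3} = 0  so sig = (2; —)
  P={2,7}:  v_{2} + v_{7} = 0  so sig = (2; —)
  P={1,6}:  v_{1} + v_{6} = v_{7}  so sig = (2; 1)
  P={2,10}:  v_{2} + v_{10} = v_{4}  so sig = (2; 1)
  P={4,7}:  v_{4} + v_{7} = v_{10}  so sig = (2; 1)
  P={1,2}:  v_{1} + v_{2} = v_{8} + v_{9}  so sig = (2; 1,1)
  P={4,8}:  v_{4} + v_{8} = v_{3} + v_{7}  so sig = (2; 1,1)
  P={5,6}:  v_{5} + v_{6} = v_{2} + v_{3}  so sig = (2; 1,1)
  P={0,4}:  v_{0} + v_{4} = v_{6} + v_{7} + v_{9}  so sig = (2; 1,1,1)
  P={0,5}:  v_{0} + v_{5} = v_{2} + v_{8} + v_{9}  so sig = (2; 1,1,1)
  P={2,4}:  v_{2} + v_{4} = v_{3} + v_{6} + v_{9}  so sig = (2; 1,1,1)
  P={5,7}:  v_{5} + v_{7} = v_{3} + v_{8} + v_{9}  so sig = (2; 1,1,1)
  P={0,10}:  v_{0} + v_{10} = v_{6} + 2·v_{7} + v_{9}  so sig = (2; 1,1,2)
  P={1,4}:  v_{1} + v_{4} = v_{3} + 2·v_{7} + v_{9}  so sig = (2; 1,1,2)
  P={5,10}:  v_{5} + v_{10} = 2·v_{3} + v_{7} + v_{9}  so sig = (2; 1,1,2)
  P={1,10}:  v_{1} + v_{10} = v_{3} + 3·v_{7} + v_{9}  so sig = (2; 1,1,3)
  P={4,5}:  v_{4} + v_{5} = 2·v_{3} + v_{9}  so sig = (2; 1,2)
  P={8,10}:  v_{8} + v_{10} = v_{3} + 2·v_{7}  so sig = (2; 1,2)
  P={1,5}:  v_{1} + v_{5} = v_{3} + 2·v_{8} + 2·v_{9}  so sig = (2; 1,2,2)
  P={6,8,9}:  v_{6} + v_{8} + v_{9} = 0  so sig = (3; —)
  P={7,8,9}:  v_{7} + v_{8} + v_{9} = v_{1}  so sig = (3; 1)
  P={2,3,8,9}:  v_{2} + v_{3} + v_{8} + v_{9} = v_{5}  so sig = (4; 1)
  P={3,6,7,9}:  v_{3} + v_{6} + v_{7} + v_{9} = v_{4}  so sig = (4; 1)
  P={3,6,9,10}:  v_{3} + v_{6} + v_{9} + v_{10} = 2·v_{4}  so sig = (4; 2)

so the primitive-relation signature multiset is
{ (2; —) ×2,  (2; 1) ×3,  (2; 1,1) ×3,  (2; 1,1,1) ×4,  (2; 1,1,2) ×3,  (2; 1,1,3),  (2; 1,2) ×2,  (2; 1,2,2),  (3; —),  (3; 1),  (4; 1) ×2,  (4; 2) }


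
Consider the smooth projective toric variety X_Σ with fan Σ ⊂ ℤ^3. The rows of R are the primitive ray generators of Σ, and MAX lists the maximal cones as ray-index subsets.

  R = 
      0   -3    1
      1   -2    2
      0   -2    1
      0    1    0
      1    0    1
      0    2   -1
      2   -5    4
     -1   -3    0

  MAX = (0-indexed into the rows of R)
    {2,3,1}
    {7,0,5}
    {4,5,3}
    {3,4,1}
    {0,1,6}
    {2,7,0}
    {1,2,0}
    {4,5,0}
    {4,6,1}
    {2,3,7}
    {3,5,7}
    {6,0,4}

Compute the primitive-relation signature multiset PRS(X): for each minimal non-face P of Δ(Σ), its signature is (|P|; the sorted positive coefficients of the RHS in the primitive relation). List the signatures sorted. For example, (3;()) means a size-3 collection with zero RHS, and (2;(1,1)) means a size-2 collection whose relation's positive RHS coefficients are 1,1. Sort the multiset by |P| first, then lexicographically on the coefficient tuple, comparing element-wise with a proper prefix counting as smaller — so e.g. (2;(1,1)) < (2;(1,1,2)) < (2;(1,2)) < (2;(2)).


|primitive collections| = 11. Relations:

  {2,5}:  v_{2} + v_{5} = 0  →  sig = (2;())
  {0,3}:  v_{0} + v_{3} = v_{2}  →  sig = (2;(1))
  {1,5}:  v_{1} + v_{5} = v_{4}  →  sig = (2;(1))
  {2,4}:  v_{2} + v_{4} = v_{1}  →  sig = (2;(1))
  {4,7}:  v_{4} + v_{7} = v_{0}  →  sig = (2;(1))
  {1,7}:  v_{1} + v_{7} = v_{0} + v_{2}  →  sig = (2;(1,1))
  {2,6}:  v_{2} + v_{6} = v_{0} + 2·v_{1}  →  sig = (2;(1,2))
  {5,6}:  v_{5} + v_{6} = v_{0} + 2·v_{4}  →  sig = (2;(1,2))
  {6,7}:  v_{6} + v_{7} = 2·v_{0} + v_{1}  →  sig = (2;(1,2))
  {3,6}:  v_{3} + v_{6} = 2·v_{1}  →  sig = (2;(2))
  {0,1,4}:  v_{0} + v_{1} + v_{4} = v_{6}  →  sig = (3;(1))

Sorted signature multiset PRS(X):
[(2;()), (2;(1)), (2;(1)), (2;(1)), (2;(1)), (2;(1,1)), (2;(1,2)), (2;(1,2)), (2;(1,2)), (2;(2)), (3;(1))]


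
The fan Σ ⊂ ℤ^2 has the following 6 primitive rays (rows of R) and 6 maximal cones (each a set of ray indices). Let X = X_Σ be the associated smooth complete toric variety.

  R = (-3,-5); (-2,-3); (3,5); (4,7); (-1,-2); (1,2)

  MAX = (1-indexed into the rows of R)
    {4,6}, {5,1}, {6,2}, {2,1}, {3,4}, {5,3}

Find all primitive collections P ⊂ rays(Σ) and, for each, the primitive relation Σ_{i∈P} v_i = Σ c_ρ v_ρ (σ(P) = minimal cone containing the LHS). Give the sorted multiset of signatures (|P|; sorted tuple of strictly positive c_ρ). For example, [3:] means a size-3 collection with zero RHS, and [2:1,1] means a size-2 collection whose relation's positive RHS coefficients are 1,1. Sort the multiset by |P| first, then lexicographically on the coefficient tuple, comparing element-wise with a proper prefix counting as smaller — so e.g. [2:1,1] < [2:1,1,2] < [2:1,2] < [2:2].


Δ(Σ) — 6 vertices, 9 min non-faces:

  {1,3}:  v_{1} + v_{3} = 0  so sig = [2:]
  {5,6}:  v_{5} + v_{6} = 0  so sig = [2:]
  {1,4}:  v_{1} + v_{4} = v_{6}  so sig = [2:1]
  {1,6}:  v_{1} + v_{6} = v_{2}  so sig = [2:1]
  {2,3}:  v_{2} + v_{3} = v_{6}  so sig = [2:1]
  {2,5}:  v_{2} + v_{5} = v_{1}  so sig = [2:1]
  {3,6}:  v_{3} + v_{6} = v_{4}  so sig = [2:1]
  {4,5}:  v_{4} + v_{5} = v_{3}  so sig = [2:1]
  {2,4}:  v_{2} + v_{4} = 2·v_{6}  so sig = [2:2]

Sorted signature multiset PRS(X):
    |P|=2: 9 collections, coeffs (), (), (1), (1), (1), (1), (1), (1), (2)


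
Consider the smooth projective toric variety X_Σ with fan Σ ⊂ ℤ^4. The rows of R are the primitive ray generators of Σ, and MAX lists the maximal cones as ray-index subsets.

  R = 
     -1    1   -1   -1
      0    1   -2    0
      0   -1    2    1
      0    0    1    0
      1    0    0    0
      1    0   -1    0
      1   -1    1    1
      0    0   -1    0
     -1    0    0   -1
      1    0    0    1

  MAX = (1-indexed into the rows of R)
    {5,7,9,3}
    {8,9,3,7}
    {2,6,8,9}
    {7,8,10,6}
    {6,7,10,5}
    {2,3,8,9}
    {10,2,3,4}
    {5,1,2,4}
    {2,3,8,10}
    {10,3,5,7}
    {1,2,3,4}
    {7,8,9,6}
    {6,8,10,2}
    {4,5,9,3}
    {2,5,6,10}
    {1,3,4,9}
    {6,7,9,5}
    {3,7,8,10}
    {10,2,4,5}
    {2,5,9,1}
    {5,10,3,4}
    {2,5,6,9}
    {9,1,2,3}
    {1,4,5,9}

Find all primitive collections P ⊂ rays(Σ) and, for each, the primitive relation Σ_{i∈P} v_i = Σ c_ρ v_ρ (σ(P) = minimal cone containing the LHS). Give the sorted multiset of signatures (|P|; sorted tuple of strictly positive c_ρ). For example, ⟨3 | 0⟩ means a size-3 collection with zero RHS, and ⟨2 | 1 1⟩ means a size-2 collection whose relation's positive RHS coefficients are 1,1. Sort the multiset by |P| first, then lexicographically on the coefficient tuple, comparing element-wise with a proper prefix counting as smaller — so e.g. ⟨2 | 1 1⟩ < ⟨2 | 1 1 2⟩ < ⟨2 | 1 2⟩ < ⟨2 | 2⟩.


14 minimal non-faces of Δ(Σ) (on 10 rays):

  • {1,7}:  v_{1} + v_{7} = 0  ⟹  sig = ⟨2 | 0⟩
  • {4,8}:  v_{4} + v_{8} = 0  ⟹  sig = ⟨2 | 0⟩
  • {9,10}:  v_{9} + v_{10} = 0  ⟹  sig = ⟨2 | 0⟩
  • {3,6}:  v_{3} + v_{6} = v_{7}  ⟹  sig = ⟨2 | 1⟩
  • {4,6}:  v_{4} + v_{6} = v_{5}  ⟹  sig = ⟨2 | 1⟩
  • {5,8}:  v_{5} + v_{8} = v_{6}  ⟹  sig = ⟨2 | 1⟩
  • {1,8}:  v_{1} + v_{8} = v_{2} + v_{9}  ⟹  sig = ⟨2 | 1 1⟩
  • {1,10}:  v_{1} + v_{10} = v_{2} + v_{4}  ⟹  sig = ⟨2 | 1 1⟩
  • {2,7}:  v_{2} + v_{7} = v_{8} + v_{10}  ⟹  sig = ⟨2 | 1 1⟩
  • {4,7}:  v_{4} + v_{7} = v_{3} + v_{5}  ⟹  sig = ⟨2 | 1 1⟩
  • {1,6}:  v_{1} + v_{6} = v_{2} + v_{5} + v_{9}  ⟹  sig = ⟨2 | 1 1 1⟩
  • {1,3,5}:  v_{1} + v_{3} + v_{5} = v_{4}  ⟹  sig = ⟨3 | 1⟩
  • {2,3,5}:  v_{2} + v_{3} + v_{5} = v_{10}  ⟹  sig = ⟨3 | 1⟩
  • {2,4,9}:  v_{2} + v_{4} + v_{9} = v_{1}  ⟹  sig = ⟨3 | 1⟩

Sorted signature multiset PRS(X):
    ⟨2 | 0⟩
    ⟨2 | 0⟩
    ⟨2 | 0⟩
    ⟨2 | 1⟩
    ⟨2 | 1⟩
    ⟨2 | 1⟩
    ⟨2 | 1 1⟩
    ⟨2 | 1 1⟩
    ⟨2 | 1 1⟩
    ⟨2 | 1 1⟩
    ⟨2 | 1 1 1⟩
    ⟨3 | 1⟩
    ⟨3 | 1⟩
    ⟨3 | 1⟩


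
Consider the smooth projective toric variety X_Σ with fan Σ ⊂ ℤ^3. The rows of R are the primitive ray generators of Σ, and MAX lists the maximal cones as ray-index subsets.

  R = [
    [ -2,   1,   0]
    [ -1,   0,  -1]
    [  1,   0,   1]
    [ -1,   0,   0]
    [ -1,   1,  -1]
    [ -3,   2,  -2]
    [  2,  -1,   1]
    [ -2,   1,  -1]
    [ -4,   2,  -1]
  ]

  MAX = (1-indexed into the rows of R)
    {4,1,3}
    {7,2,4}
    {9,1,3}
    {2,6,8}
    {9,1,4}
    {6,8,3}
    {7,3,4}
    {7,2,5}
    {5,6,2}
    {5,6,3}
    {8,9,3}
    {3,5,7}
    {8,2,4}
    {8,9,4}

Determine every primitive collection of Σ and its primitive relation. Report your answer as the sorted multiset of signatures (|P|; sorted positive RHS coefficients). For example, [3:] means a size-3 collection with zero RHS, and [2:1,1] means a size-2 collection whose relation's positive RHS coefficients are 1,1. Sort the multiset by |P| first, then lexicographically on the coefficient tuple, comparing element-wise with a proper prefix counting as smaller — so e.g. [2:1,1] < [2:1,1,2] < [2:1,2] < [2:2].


Primitive collections (17):

  {2,3}:  v_{2} + v_{3} = 0  ⇒ sig = [2:]
  {7,8}:  v_{7} + v_{8} = 0  ⇒ sig = [2:]
  {1,8}:  v_{1} + v_{8} = v_{9}  ⇒ sig = [2:1]
  {4,5}:  v_{4} + v_{5} = v_{8}  ⇒ sig = [2:1]
  {5,8}:  v_{5} + v_{8} = v_{6}  ⇒ sig = [2:1]
  {6,7}:  v_{6} + v_{7} = v_{5}  ⇒ sig = [2:1]
  {7,9}:  v_{7} + v_{9} = v_{1}  ⇒ sig = [2:1]
  {1,2}:  v_{1} + v_{2} = v_{4} + v_{8}  ⇒ sig = [2:1,1]
  {1,7}:  v_{1} + v_{7} = v_{3} + v_{4}  ⇒ sig = [2:1,1]
  {1,5}:  v_{1} + v_{5} = v_{3} + 2·v_{8}  ⇒ sig = [2:1,2]
  {2,9}:  v_{2} + v_{9} = v_{4} + 2·v_{8}  ⇒ sig = [2:1,2]
  {1,6}:  v_{1} + v_{6} = v_{3} + 3·v_{8}  ⇒ sig = [2:1,3]
  {5,9}:  v_{5} + v_{9} = v_{3} + 3·v_{8}  ⇒ sig = [2:1,3]
  {6,9}:  v_{6} + v_{9} = v_{3} + 4·v_{8}  ⇒ sig = [2:1,4]
  {4,6}:  v_{4} + v_{6} = 2·v_{8}  ⇒ sig = [2:2]
  {3,4,8}:  v_{3} + v_{4} + v_{8} = v_{1}  ⇒ sig = [3:1]
  {3,4,9}:  v_{3} + v_{4} + v_{9} = 2·v_{1}  ⇒ sig = [3:2]

so the primitive-relation signature multiset is
{ [2:] ×2,  [2:1] ×5,  [2:1,1] ×2,  [2:1,2] ×2,  [2:1,3] ×2,  [2:1,4],  [2:2],  [3:1],  [3:2] }


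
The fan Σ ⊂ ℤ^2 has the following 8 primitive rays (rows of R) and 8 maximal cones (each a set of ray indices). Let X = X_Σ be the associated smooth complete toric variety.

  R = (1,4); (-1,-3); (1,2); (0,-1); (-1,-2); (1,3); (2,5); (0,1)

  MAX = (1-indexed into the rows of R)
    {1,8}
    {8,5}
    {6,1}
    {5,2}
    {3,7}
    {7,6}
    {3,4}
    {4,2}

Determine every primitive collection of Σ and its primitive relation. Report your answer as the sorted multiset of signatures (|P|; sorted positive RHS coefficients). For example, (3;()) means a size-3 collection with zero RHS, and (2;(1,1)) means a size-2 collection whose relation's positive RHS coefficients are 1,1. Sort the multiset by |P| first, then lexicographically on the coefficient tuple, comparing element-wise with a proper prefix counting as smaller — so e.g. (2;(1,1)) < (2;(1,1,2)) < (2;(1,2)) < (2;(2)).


20 minimal non-faces of Δ(Σ) (on 8 rays):

  • {2,6}:  v_{2} + v_{6} = 0  ⇒ sig = (2;())
  • {3,5}:  v_{3} + v_{5} = 0  ⇒ sig = (2;())
  • {4,8}:  v_{4} + v_{8} = 0  ⇒ sig = (2;())
  • {1,2}:  v_{1} + v_{2} = v_{8}  ⇒ sig = (2;(1))
  • {1,4}:  v_{1} + v_{4} = v_{6}  ⇒ sig = (2;(1))
  • {2,3}:  v_{2} + v_{3} = v_{4}  ⇒ sig = (2;(1))
  • {2,7}:  v_{2} + v_{7} = v_{3}  ⇒ sig = (2;(1))
  • {2,8}:  v_{2} + v_{8} = v_{5}  ⇒ sig = (2;(1))
  • {3,6}:  v_{3} + v_{6} = v_{7}  ⇒ sig = (2;(1))
  • {3,8}:  v_{3} + v_{8} = v_{6}  ⇒ sig = (2;(1))
  • {4,5}:  v_{4} + v_{5} = v_{2}  ⇒ sig = (2;(1))
  • {4,6}:  v_{4} + v_{6} = v_{3}  ⇒ sig = (2;(1))
  • {5,6}:  v_{5} + v_{6} = v_{8}  ⇒ sig = (2;(1))
  • {5,7}:  v_{5} + v_{7} = v_{6}  ⇒ sig = (2;(1))
  • {6,8}:  v_{6} + v_{8} = v_{1}  ⇒ sig = (2;(1))
  • {1,3}:  v_{1} + v_{3} = 2·v_{6}  ⇒ sig = (2;(2))
  • {1,5}:  v_{1} + v_{5} = 2·v_{8}  ⇒ sig = (2;(2))
  • {4,7}:  v_{4} + v_{7} = 2·v_{3}  ⇒ sig = (2;(2))
  • {7,8}:  v_{7} + v_{8} = 2·v_{6}  ⇒ sig = (2;(2))
  • {1,7}:  v_{1} + v_{7} = 3·v_{6}  ⇒ sig = (2;(3))

Signatures (|P|; sorted positive RHS coefficients), sorted:
    |P|=2: 20 collections, coeffs (), (), (), (1), (1), (1), (1), (1), (1), (1), (1), (1), (1), (1), (1), (2), (2), (2), (2), (3)


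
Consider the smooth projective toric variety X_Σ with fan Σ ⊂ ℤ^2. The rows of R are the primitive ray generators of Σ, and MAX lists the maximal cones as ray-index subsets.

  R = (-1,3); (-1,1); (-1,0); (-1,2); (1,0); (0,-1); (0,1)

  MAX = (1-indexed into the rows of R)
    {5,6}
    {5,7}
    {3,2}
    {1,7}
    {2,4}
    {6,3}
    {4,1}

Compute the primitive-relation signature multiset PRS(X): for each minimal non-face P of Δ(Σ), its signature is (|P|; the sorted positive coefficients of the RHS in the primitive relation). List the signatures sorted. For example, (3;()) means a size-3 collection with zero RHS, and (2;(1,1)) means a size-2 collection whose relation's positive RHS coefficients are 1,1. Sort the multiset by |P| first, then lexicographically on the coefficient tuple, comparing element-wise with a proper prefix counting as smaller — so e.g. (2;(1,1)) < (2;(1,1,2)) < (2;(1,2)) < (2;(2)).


Primitive collections (14):

  P = {3,5}:  v_{3} + v_{5} = 0  so sig = (2;())
  P = {6,7}:  v_{6} + v_{7} = 0  so sig = (2;())
  P = {1,6}:  v_{1} + v_{6} = v_{4}  so sig = (2;(1))
  P = {2,5}:  v_{2} + v_{5} = v_{7}  so sig = (2;(1))
  P = {2,6}:  v_{2} + v_{6} = v_{3}  so sig = (2;(1))
  P = {2,7}:  v_{2} + v_{7} = v_{4}  so sig = (2;(1))
  P = {3,7}:  v_{3} + v_{7} = v_{2}  so sig = (2;(1))
  P = {4,6}:  v_{4} + v_{6} = v_{2}  so sig = (2;(1))
  P = {4,7}:  v_{4} + v_{7} = v_{1}  so sig = (2;(1))
  P = {1,3}:  v_{1} + v_{3} = v_{2} + v_{4}  so sig = (2;(1,1))
  P = {1,2}:  v_{1} + v_{2} = 2·v_{4}  so sig = (2;(2))
  P = {3,4}:  v_{3} + v_{4} = 2·v_{2}  so sig = (2;(2))
  P = {4,5}:  v_{4} + v_{5} = 2·v_{7}  so sig = (2;(2))
  P = {1,5}:  v_{1} + v_{5} = 3·v_{7}  so sig = (2;(3))

Signatures (|P|; sorted positive RHS coefficients), sorted:
{ (2;()) ×2,  (2;(1)) ×7,  (2;(1,1)),  (2;(2)) ×3,  (2;(3)) }


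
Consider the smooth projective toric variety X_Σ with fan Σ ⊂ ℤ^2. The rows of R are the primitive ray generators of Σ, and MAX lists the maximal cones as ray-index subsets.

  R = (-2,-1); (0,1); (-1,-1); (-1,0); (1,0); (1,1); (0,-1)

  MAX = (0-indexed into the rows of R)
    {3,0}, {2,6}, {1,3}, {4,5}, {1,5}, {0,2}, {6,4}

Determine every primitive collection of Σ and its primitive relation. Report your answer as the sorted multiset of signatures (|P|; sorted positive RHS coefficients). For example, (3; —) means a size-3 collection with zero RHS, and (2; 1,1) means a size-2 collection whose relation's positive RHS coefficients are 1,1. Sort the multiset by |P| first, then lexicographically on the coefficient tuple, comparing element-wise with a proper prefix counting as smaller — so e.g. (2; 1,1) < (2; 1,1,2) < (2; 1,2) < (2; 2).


14 minimal non-faces of Δ(Σ) (on 7 rays):

  {1,6}:  v_{1} + v_{6} = 0  ⟹  sig = (2; —)
  {2,5}:  v_{2} + v_{5} = 0  ⟹  sig = (2; —)
  {3,4}:  v_{3} + v_{4} = 0  ⟹  sig = (2; —)
  {0,4}:  v_{0} + v_{4} = v_{2}  ⟹  sig = (2; 1)
  {0,5}:  v_{0} + v_{5} = v_{3}  ⟹  sig = (2; 1)
  {1,2}:  v_{1} + v_{2} = v_{3}  ⟹  sig = (2; 1)
  {1,4}:  v_{1} + v_{4} = v_{5}  ⟹  sig = (2; 1)
  {2,3}:  v_{2} + v_{3} = v_{0}  ⟹  sig = (2; 1)
  {2,4}:  v_{2} + v_{4} = v_{6}  ⟹  sig = (2; 1)
  {3,5}:  v_{3} + v_{5} = v_{1}  ⟹  sig = (2; 1)
  {3,6}:  v_{3} + v_{6} = v_{2}  ⟹  sig = (2; 1)
  {5,6}:  v_{5} + v_{6} = v_{4}  ⟹  sig = (2; 1)
  {0,1}:  v_{0} + v_{1} = 2·v_{3}  ⟹  sig = (2; 2)
  {0,6}:  v_{0} + v_{6} = 2·v_{2}  ⟹  sig = (2; 2)

Hence PRS(X_Σ) =
[(2; —), (2; —), (2; —), (2; 1), (2; 1), (2; 1), (2; 1), (2; 1), (2; 1), (2; 1), (2; 1), (2; 1), (2; 2), (2; 2)]


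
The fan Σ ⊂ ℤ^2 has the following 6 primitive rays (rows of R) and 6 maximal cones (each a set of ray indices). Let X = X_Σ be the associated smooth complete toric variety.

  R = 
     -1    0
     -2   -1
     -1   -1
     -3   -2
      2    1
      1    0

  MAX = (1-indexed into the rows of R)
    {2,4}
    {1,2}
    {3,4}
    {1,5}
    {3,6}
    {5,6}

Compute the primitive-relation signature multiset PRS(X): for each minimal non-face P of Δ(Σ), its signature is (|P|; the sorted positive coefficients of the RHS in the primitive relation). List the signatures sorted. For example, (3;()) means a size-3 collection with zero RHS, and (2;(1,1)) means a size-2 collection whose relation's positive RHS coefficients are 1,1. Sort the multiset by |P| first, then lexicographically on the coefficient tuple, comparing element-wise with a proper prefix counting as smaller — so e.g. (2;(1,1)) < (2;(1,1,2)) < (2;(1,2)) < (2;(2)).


Primitive collections (9):

  P={1,6}:  v_{1} + v_{6} = 0  ⟹  sig = (2;())
  P={2,5}:  v_{2} + v_{5} = 0  ⟹  sig = (2;())
  P={1,3}:  v_{1} + v_{3} = v_{2}  ⟹  sig = (2;(1))
  P={2,3}:  v_{2} + v_{3} = v_{4}  ⟹  sig = (2;(1))
  P={2,6}:  v_{2} + v_{6} = v_{3}  ⟹  sig = (2;(1))
  P={3,5}:  v_{3} + v_{5} = v_{6}  ⟹  sig = (2;(1))
  P={4,5}:  v_{4} + v_{5} = v_{3}  ⟹  sig = (2;(1))
  P={1,4}:  v_{1} + v_{4} = 2·v_{2}  ⟹  sig = (2;(2))
  P={4,6}:  v_{4} + v_{6} = 2·v_{3}  ⟹  sig = (2;(2))

so the primitive-relation signature multiset is
    |P|=2: 9 collections, coeffs (), (), (1), (1), (1), (1), (1), (2), (2)


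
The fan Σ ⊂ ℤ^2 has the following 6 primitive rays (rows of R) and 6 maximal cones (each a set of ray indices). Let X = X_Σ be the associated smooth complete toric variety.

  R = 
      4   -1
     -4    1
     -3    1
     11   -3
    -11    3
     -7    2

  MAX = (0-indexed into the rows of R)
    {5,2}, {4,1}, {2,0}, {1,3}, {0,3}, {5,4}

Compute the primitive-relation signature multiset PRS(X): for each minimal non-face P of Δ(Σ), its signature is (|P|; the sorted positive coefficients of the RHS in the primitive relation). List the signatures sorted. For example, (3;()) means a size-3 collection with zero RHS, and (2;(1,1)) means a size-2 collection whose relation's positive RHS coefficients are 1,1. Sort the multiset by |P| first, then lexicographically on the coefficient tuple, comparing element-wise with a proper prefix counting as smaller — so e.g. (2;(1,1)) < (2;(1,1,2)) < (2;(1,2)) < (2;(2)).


Primitive collections (9):

  P = {0,1}:  v_{0} + v_{1} = 0  →  sig = (2;())
  P = {3,4}:  v_{3} + v_{4} = 0  →  sig = (2;())
  P = {0,4}:  v_{0} + v_{4} = v_{5}  →  sig = (2;(1))
  P = {0,5}:  v_{0} + v_{5} = v_{2}  →  sig = (2;(1))
  P = {1,2}:  v_{1} + v_{2} = v_{5}  →  sig = (2;(1))
  P = {1,5}:  v_{1} + v_{5} = v_{4}  →  sig = (2;(1))
  P = {3,5}:  v_{3} + v_{5} = v_{0}  →  sig = (2;(1))
  P = {2,3}:  v_{2} + v_{3} = 2·v_{0}  →  sig = (2;(2))
  P = {2,4}:  v_{2} + v_{4} = 2·v_{5}  →  sig = (2;(2))

Sorted signature multiset PRS(X):
    |P|=2: 9 collections, coeffs (), (), (1), (1), (1), (1), (1), (2), (2)


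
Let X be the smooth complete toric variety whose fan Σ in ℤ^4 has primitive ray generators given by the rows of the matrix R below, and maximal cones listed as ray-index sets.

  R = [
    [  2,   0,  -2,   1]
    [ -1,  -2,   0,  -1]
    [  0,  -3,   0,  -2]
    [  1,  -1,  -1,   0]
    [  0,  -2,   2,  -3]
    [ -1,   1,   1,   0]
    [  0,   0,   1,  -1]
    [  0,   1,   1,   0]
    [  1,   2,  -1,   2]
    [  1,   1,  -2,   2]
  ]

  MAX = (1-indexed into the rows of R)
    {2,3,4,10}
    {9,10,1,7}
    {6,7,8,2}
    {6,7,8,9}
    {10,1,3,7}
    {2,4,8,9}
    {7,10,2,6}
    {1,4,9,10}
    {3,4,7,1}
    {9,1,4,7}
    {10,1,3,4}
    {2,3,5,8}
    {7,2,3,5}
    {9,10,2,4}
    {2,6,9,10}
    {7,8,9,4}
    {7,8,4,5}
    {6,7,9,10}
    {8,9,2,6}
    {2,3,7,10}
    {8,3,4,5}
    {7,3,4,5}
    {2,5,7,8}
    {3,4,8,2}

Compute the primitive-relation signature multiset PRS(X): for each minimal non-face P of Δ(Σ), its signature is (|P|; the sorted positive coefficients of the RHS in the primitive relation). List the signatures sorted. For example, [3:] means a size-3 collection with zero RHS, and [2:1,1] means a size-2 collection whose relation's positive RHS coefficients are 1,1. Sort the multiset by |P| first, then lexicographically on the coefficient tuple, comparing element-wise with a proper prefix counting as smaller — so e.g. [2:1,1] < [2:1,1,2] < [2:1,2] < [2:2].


The 16 primitive collections of Σ (r=10, n=4):

  P = {4,6}:  v_{4} + v_{6} = 0  ⇒ sig = [2:]
  P = {3,9}:  v_{3} + v_{9} = v_{4}  ⇒ sig = [2:1]
  P = {8,10}:  v_{8} + v_{10} = v_{9}  ⇒ sig = [2:1]
  P = {1,2}:  v_{1} + v_{2} = v_{3} + v_{10}  ⇒ sig = [2:1,1]
  P = {1,6}:  v_{1} + v_{6} = v_{7} + v_{10}  ⇒ sig = [2:1,1]
  P = {3,6}:  v_{3} + v_{6} = v_{2} + v_{7}  ⇒ sig = [2:1,1]
  P = {5,10}:  v_{5} + v_{10} = v_{4} + v_{7}  ⇒ sig = [2:1,1]
  P = {1,8}:  v_{1} + v_{8} = v_{4} + v_{7} + v_{9}  ⇒ sig = [2:1,1,1]
  P = {5,9}:  v_{5} + v_{9} = v_{4} + v_{7} + v_{8}  ⇒ sig = [2:1,1,1]
  P = {5,6}:  v_{5} + v_{6} = v_{2} + 2·v_{7} + v_{8}  ⇒ sig = [2:1,1,2]
  P = {1,5}:  v_{1} + v_{5} = 2·v_{4} + 2·v_{7}  ⇒ sig = [2:2,2]
  P = {2,7,9}:  v_{2} + v_{7} + v_{9} = 0  ⇒ sig = [3:]
  P = {2,4,7}:  v_{2} + v_{4} + v_{7} = v_{3}  ⇒ sig = [3:1]
  P = {3,7,8}:  v_{3} + v_{7} + v_{8} = v_{5}  ⇒ sig = [3:1]
  P = {4,7,10}:  v_{4} + v_{7} + v_{10} = v_{1}  ⇒ sig = [3:1]
  P = {2,4,5}:  v_{2} + v_{4} + v_{5} = 2·v_{3} + v_{8}  ⇒ sig = [3:1,2]

Signatures (|P|; sorted positive RHS coefficients), sorted:
{ [2:],  [2:1] ×2,  [2:1,1] ×4,  [2:1,1,1] ×2,  [2:1,1,2],  [2:2,2],  [3:],  [3:1] ×3,  [3:1,2] }
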